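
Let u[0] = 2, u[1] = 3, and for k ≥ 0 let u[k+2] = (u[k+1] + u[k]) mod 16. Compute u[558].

2

Listing terms: u[0] = 2; u[1] = 3; u[2] = 5; u[3] = 8; u[4] = 13; u[5] = 5; u[6] = 2; u[7] = 7; u[8] = 9; u[9] = 0; u[10] = 9; u[11] = 9; u[12] = 2; u[13] = 11; u[14] = 13; u[15] = 8; u[16] = 5; u[17] = 13; u[18] = 2; u[19] = 15; u[20] = 1; u[21] = 0; u[22] = 1; u[23] = 1; u[24] = 2; u[25] = 3.
The sequence repeats with period 24.
(558 - 0) mod 24 = 6, so u[558] = u[6] = 2.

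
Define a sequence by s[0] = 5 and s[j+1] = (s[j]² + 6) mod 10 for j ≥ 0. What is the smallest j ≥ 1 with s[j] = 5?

3

s[0] = 5,  s[1] = 1,  s[2] = 7,  s[3] = 5.
The sequence repeats with period 3.
The value 5 next appears (with j ≥ 1) at s[3].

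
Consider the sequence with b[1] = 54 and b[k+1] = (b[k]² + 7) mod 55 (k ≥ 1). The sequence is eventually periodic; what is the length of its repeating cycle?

6

Listing terms: b[1] = 54,  b[2] = 8,  b[3] = 16,  b[4] = 43,  b[5] = 41,  b[6] = 38,  b[7] = 21,  b[8] = 8.
Since b[8] = b[2] = 8, the sequence is eventually periodic: after a pre-period of length 1 it cycles with period 6.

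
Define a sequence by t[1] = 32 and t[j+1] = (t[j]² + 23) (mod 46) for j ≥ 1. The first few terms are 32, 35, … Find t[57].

Computing terms: t[1] = 32,  t[2] = 35,  t[3] = 6,  t[4] = 13,  t[5] = 8,  t[6] = 41,  t[7] = 2,  t[8] = 27,  t[9] = 16,  t[10] = 3,  t[11] = 32.
Since t[11] = t[1] = 32, the sequence is periodic with period 10.
(57 - 1) mod 10 = 6, so t[57] = t[7] = 2.

2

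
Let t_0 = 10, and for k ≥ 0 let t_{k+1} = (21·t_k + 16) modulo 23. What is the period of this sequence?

22

We have t_0 = 10, t_1 = 19, t_2 = 1, t_3 = 14, t_4 = 11, t_5 = 17, t_6 = 5, t_7 = 6, t_8 = 4, t_9 = 8, t_{10} = 0, t_{11} = 16, t_{12} = 7, t_{13} = 2, t_{14} = 12, t_{15} = 15, t_{16} = 9, t_{17} = 21, t_{18} = 20, t_{19} = 22, t_{20} = 18, t_{21} = 3, t_{22} = 10.
Since t_{22} = t_0 = 10, the sequence is periodic with period 22.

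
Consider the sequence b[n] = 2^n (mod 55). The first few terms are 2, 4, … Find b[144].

16

Computing terms: b[1] = 2; b[2] = 4; b[3] = 8; b[4] = 16; b[5] = 32; b[6] = 9; b[7] = 18; b[8] = 36; b[9] = 17; b[10] = 34; b[11] = 13; b[12] = 26; b[13] = 52; b[14] = 49; b[15] = 43; b[16] = 31; b[17] = 7; b[18] = 14; b[19] = 28; b[20] = 1; b[21] = 2.
The sequence repeats with period 20.
(144 - 1) mod 20 = 3, so b[144] = b[4] = 16.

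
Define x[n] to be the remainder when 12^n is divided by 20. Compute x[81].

x[0] = 1; x[1] = 12; x[2] = 4; x[3] = 8; x[4] = 16; x[5] = 12.
Since x[5] = x[1] = 12, the sequence is eventually periodic: after a pre-period of length 1 it cycles with period 4.
For n ≥ 1, x[n] depends only on (n - 1) mod 4. (81 - 1) mod 4 = 0, so x[81] = x[1] = 12.

12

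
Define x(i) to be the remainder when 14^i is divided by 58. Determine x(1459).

Computing terms: x(1) = 14; x(2) = 22; x(3) = 18; x(4) = 20; x(5) = 48; x(6) = 34; x(7) = 12; x(8) = 52; x(9) = 32; x(10) = 42; x(11) = 8; x(12) = 54; x(13) = 2; x(14) = 28; x(15) = 44; x(16) = 36; x(17) = 40; x(18) = 38; x(19) = 10; x(20) = 24; x(21) = 46; x(22) = 6; x(23) = 26; x(24) = 16; x(25) = 50; x(26) = 4; x(27) = 56; x(28) = 30; x(29) = 14.
Since x(29) = x(1) = 14, the sequence is periodic with period 28.
So x(1459) = x(1 + ((1459-1) mod 28)) = x(3) = 18.

18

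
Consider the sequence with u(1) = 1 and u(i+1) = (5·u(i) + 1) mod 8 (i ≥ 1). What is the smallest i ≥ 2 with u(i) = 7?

We have u(1) = 1; u(2) = 6; u(3) = 7; u(4) = 4; u(5) = 5; u(6) = 2; u(7) = 3; u(8) = 0; u(9) = 1.
The sequence repeats with period 8.
The value 7 first appears (with i ≥ 2) at u(3).

3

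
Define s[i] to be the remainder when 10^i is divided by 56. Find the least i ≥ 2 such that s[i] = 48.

We have s[1] = 10,  s[2] = 44,  s[3] = 48,  s[4] = 32,  s[5] = 40,  s[6] = 8,  s[7] = 24,  s[8] = 16,  s[9] = 48.
Since s[9] = s[3] = 48, the sequence is eventually periodic: after a pre-period of length 2 it cycles with period 6.
The value 48 first appears (with i ≥ 2) at s[3].

3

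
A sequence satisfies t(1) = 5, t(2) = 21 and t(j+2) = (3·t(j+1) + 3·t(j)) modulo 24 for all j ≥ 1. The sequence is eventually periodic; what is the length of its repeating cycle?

6

We have t(1) = 5; t(2) = 21; t(3) = 6; t(4) = 9; t(5) = 21; t(6) = 18; t(7) = 21; t(8) = 21; t(9) = 6.
Since (t(8), t(9)) = (t(2), t(3)) = (21, 6) (two consecutive terms determine the rest), the sequence is eventually periodic: after a pre-period of length 1 it cycles with period 6.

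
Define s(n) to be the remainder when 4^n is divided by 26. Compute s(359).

10

s(1) = 4,  s(2) = 16,  s(3) = 12,  s(4) = 22,  s(5) = 10,  s(6) = 14,  s(7) = 4.
The sequence repeats with period 6.
So s(359) = s(1 + ((359-1) mod 6)) = s(5) = 10.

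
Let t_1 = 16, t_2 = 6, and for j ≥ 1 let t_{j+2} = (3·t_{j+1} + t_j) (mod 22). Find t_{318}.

We have t_1 = 16,  t_2 = 6,  t_3 = 12,  t_4 = 20,  t_5 = 6,  t_6 = 16,  t_7 = 10,  t_8 = 2,  t_9 = 16,  t_{10} = 6.
Since (t_9, t_{10}) = (t_1, t_2) = (16, 6) (two consecutive terms determine the rest), the sequence is periodic with period 8.
So t_{318} = t_{1 + ((318-1) mod 8)} = t_6 = 16.

16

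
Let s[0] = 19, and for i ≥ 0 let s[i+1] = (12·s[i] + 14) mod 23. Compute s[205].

Computing terms: s[0] = 19; s[1] = 12; s[2] = 20; s[3] = 1; s[4] = 3; s[5] = 4; s[6] = 16; s[7] = 22; s[8] = 2; s[9] = 15; s[10] = 10; s[11] = 19.
Since s[11] = s[0] = 19, the sequence is periodic with period 11.
(205 - 0) mod 11 = 7, so s[205] = s[7] = 22.

22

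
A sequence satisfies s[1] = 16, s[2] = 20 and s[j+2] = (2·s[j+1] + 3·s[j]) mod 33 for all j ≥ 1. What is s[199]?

Listing terms: s[1] = 16,  s[2] = 20,  s[3] = 22,  s[4] = 5,  s[5] = 10,  s[6] = 2,  s[7] = 1,  s[8] = 8,  s[9] = 19,  s[10] = 29,  s[11] = 16,  s[12] = 20.
The sequence repeats with period 10.
(199 - 1) mod 10 = 8, so s[199] = s[9] = 19.

19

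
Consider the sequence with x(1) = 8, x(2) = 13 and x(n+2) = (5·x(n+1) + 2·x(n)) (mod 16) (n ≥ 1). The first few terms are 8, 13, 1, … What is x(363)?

We have x(1) = 8; x(2) = 13; x(3) = 1; x(4) = 15; x(5) = 13; x(6) = 15; x(7) = 5; x(8) = 7; x(9) = 13; x(10) = 15.
Since (x(9), x(10)) = (x(5), x(6)) = (13, 15) (two consecutive terms determine the rest), the sequence is eventually periodic: after a pre-period of length 4 it cycles with period 4.
For n ≥ 5, x(n) depends only on (n - 5) mod 4. (363 - 5) mod 4 = 2, so x(363) = x(7) = 5.

5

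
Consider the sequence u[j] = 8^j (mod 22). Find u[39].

Listing terms: u[0] = 1, u[1] = 8, u[2] = 20, u[3] = 6, u[4] = 4, u[5] = 10, u[6] = 14, u[7] = 2, u[8] = 16, u[9] = 18, u[10] = 12, u[11] = 8.
Since u[11] = u[1] = 8, the sequence is eventually periodic: after a pre-period of length 1 it cycles with period 10.
For j ≥ 1, u[j] depends only on (j - 1) mod 10. (39 - 1) mod 10 = 8, so u[39] = u[9] = 18.

18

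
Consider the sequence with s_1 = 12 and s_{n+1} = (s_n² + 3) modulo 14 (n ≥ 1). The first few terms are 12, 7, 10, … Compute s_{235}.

Computing terms: s_1 = 12,  s_2 = 7,  s_3 = 10,  s_4 = 5,  s_5 = 0,  s_6 = 3,  s_7 = 12.
Since s_7 = s_1 = 12, the sequence is periodic with period 6.
So s_{235} = s_{1 + ((235-1) mod 6)} = s_1 = 12.

12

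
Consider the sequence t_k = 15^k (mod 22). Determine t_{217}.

Computing terms: t_1 = 15,  t_2 = 5,  t_3 = 9,  t_4 = 3,  t_5 = 1,  t_6 = 15.
The sequence repeats with period 5.
(217 - 1) mod 5 = 1, so t_{217} = t_2 = 5.

5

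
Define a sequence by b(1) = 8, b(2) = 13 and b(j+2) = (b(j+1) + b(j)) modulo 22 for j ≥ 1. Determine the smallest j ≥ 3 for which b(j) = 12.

Listing terms: b(1) = 8, b(2) = 13, b(3) = 21, b(4) = 12, b(5) = 11, b(6) = 1, b(7) = 12, b(8) = 13, b(9) = 3, b(10) = 16, b(11) = 19, b(12) = 13, b(13) = 10, b(14) = 1, b(15) = 11, b(16) = 12, b(17) = 1, b(18) = 13, b(19) = 14, b(20) = 5, b(21) = 19, b(22) = 2, b(23) = 21, b(24) = 1, b(25) = 0, b(26) = 1, b(27) = 1, b(28) = 2, b(29) = 3, b(30) = 5, b(31) = 8, b(32) = 13.
The sequence repeats with period 30.
The value 12 first appears (with j ≥ 3) at b(4).

4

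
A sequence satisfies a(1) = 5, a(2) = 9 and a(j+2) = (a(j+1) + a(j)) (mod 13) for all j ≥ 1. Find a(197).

5

Computing terms: a(1) = 5, a(2) = 9, a(3) = 1, a(4) = 10, a(5) = 11, a(6) = 8, a(7) = 6, a(8) = 1, a(9) = 7, a(10) = 8, a(11) = 2, a(12) = 10, a(13) = 12, a(14) = 9, a(15) = 8, a(16) = 4, a(17) = 12, a(18) = 3, a(19) = 2, a(20) = 5, a(21) = 7, a(22) = 12, a(23) = 6, a(24) = 5, a(25) = 11, a(26) = 3, a(27) = 1, a(28) = 4, a(29) = 5, a(30) = 9.
The sequence repeats with period 28.
(197 - 1) mod 28 = 0, so a(197) = a(1) = 5.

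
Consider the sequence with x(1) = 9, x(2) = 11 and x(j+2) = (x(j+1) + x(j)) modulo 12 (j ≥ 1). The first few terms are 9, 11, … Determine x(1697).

x(1) = 9; x(2) = 11; x(3) = 8; x(4) = 7; x(5) = 3; x(6) = 10; x(7) = 1; x(8) = 11; x(9) = 0; x(10) = 11; x(11) = 11; x(12) = 10; x(13) = 9; x(14) = 7; x(15) = 4; x(16) = 11; x(17) = 3; x(18) = 2; x(19) = 5; x(20) = 7; x(21) = 0; x(22) = 7; x(23) = 7; x(24) = 2; x(25) = 9; x(26) = 11.
The sequence repeats with period 24.
So x(1697) = x(1 + ((1697-1) mod 24)) = x(17) = 3.

3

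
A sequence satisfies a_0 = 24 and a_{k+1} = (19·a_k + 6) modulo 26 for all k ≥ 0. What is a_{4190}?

22

Listing terms: a_0 = 24; a_1 = 20; a_2 = 22; a_3 = 8; a_4 = 2; a_5 = 18; a_6 = 10; a_7 = 14; a_8 = 12; a_9 = 0; a_{10} = 6; a_{11} = 16; a_{12} = 24.
Since a_{12} = a_0 = 24, the sequence is periodic with period 12.
(4190 - 0) mod 12 = 2, so a_{4190} = a_2 = 22.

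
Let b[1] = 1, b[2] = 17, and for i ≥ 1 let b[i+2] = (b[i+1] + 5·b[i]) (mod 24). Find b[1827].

Listing terms: b[1] = 1, b[2] = 17, b[3] = 22, b[4] = 11, b[5] = 1, b[6] = 8, b[7] = 13, b[8] = 5, b[9] = 22, b[10] = 23, b[11] = 13, b[12] = 8, b[13] = 1, b[14] = 17.
Since (b[13], b[14]) = (b[1], b[2]) = (1, 17) (two consecutive terms determine the rest), the sequence is periodic with period 12.
So b[1827] = b[1 + ((1827-1) mod 12)] = b[3] = 22.

22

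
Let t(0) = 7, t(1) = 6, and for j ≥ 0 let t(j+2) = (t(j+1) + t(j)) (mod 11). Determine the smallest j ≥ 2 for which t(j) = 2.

t(0) = 7, t(1) = 6, t(2) = 2, t(3) = 8, t(4) = 10, t(5) = 7, t(6) = 6.
Since (t(5), t(6)) = (t(0), t(1)) = (7, 6) (two consecutive terms determine the rest), the sequence is periodic with period 5.
The value 2 first appears (with j ≥ 2) at t(2).

2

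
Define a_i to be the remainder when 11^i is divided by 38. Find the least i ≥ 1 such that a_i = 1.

Listing terms: a_0 = 1, a_1 = 11, a_2 = 7, a_3 = 1.
Since a_3 = a_0 = 1, the sequence is periodic with period 3.
The value 1 next appears (with i ≥ 1) at a_3.

3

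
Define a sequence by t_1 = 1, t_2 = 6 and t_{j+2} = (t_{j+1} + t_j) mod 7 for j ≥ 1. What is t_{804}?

6

t_1 = 1,  t_2 = 6,  t_3 = 0,  t_4 = 6,  t_5 = 6,  t_6 = 5,  t_7 = 4,  t_8 = 2,  t_9 = 6,  t_{10} = 1,  t_{11} = 0,  t_{12} = 1,  t_{13} = 1,  t_{14} = 2,  t_{15} = 3,  t_{16} = 5,  t_{17} = 1,  t_{18} = 6.
Since (t_{17}, t_{18}) = (t_1, t_2) = (1, 6) (two consecutive terms determine the rest), the sequence is periodic with period 16.
(804 - 1) mod 16 = 3, so t_{804} = t_4 = 6.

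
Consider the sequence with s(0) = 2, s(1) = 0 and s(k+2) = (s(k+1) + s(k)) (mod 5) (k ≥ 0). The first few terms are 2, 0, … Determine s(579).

3

Computing terms: s(0) = 2; s(1) = 0; s(2) = 2; s(3) = 2; s(4) = 4; s(5) = 1; s(6) = 0; s(7) = 1; s(8) = 1; s(9) = 2; s(10) = 3; s(11) = 0; s(12) = 3; s(13) = 3; s(14) = 1; s(15) = 4; s(16) = 0; s(17) = 4; s(18) = 4; s(19) = 3; s(20) = 2; s(21) = 0.
Since (s(20), s(21)) = (s(0), s(1)) = (2, 0) (two consecutive terms determine the rest), the sequence is periodic with period 20.
(579 - 0) mod 20 = 19, so s(579) = s(19) = 3.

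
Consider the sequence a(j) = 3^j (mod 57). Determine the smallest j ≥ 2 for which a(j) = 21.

a(1) = 3; a(2) = 9; a(3) = 27; a(4) = 24; a(5) = 15; a(6) = 45; a(7) = 21; a(8) = 6; a(9) = 18; a(10) = 54; a(11) = 48; a(12) = 30; a(13) = 33; a(14) = 42; a(15) = 12; a(16) = 36; a(17) = 51; a(18) = 39; a(19) = 3.
The sequence repeats with period 18.
The value 21 first appears (with j ≥ 2) at a(7).

7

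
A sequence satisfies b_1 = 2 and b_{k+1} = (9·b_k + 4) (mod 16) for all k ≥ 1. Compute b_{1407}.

10

We have b_1 = 2; b_2 = 6; b_3 = 10; b_4 = 14; b_5 = 2.
The sequence repeats with period 4.
So b_{1407} = b_{1 + ((1407-1) mod 4)} = b_3 = 10.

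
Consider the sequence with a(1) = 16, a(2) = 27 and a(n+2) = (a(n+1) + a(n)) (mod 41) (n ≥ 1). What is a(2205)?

Computing terms: a(1) = 16; a(2) = 27; a(3) = 2; a(4) = 29; a(5) = 31; a(6) = 19; a(7) = 9; a(8) = 28; a(9) = 37; a(10) = 24; a(11) = 20; a(12) = 3; a(13) = 23; a(14) = 26; a(15) = 8; a(16) = 34; a(17) = 1; a(18) = 35; a(19) = 36; a(20) = 30; a(21) = 25; a(22) = 14; a(23) = 39; a(24) = 12; a(25) = 10; a(26) = 22; a(27) = 32; a(28) = 13; a(29) = 4; a(30) = 17; a(31) = 21; a(32) = 38; a(33) = 18; a(34) = 15; a(35) = 33; a(36) = 7; a(37) = 40; a(38) = 6; a(39) = 5; a(40) = 11; a(41) = 16; a(42) = 27.
Since (a(41), a(42)) = (a(1), a(2)) = (16, 27) (two consecutive terms determine the rest), the sequence is periodic with period 40.
So a(2205) = a(1 + ((2205-1) mod 40)) = a(5) = 31.

31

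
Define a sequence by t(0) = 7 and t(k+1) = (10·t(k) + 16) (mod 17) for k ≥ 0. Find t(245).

Computing terms: t(0) = 7, t(1) = 1, t(2) = 9, t(3) = 4, t(4) = 5, t(5) = 15, t(6) = 13, t(7) = 10, t(8) = 14, t(9) = 3, t(10) = 12, t(11) = 0, t(12) = 16, t(13) = 6, t(14) = 8, t(15) = 11, t(16) = 7.
Since t(16) = t(0) = 7, the sequence is periodic with period 16.
(245 - 0) mod 16 = 5, so t(245) = t(5) = 15.

15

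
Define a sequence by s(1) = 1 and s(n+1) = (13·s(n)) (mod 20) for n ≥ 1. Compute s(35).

9

s(1) = 1, s(2) = 13, s(3) = 9, s(4) = 17, s(5) = 1.
Since s(5) = s(1) = 1, the sequence is periodic with period 4.
(35 - 1) mod 4 = 2, so s(35) = s(3) = 9.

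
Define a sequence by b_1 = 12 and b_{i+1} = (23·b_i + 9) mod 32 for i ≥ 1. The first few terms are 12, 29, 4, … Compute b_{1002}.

We have b_1 = 12,  b_2 = 29,  b_3 = 4,  b_4 = 5,  b_5 = 28,  b_6 = 13,  b_7 = 20,  b_8 = 21,  b_9 = 12.
The sequence repeats with period 8.
So b_{1002} = b_{1 + ((1002-1) mod 8)} = b_2 = 29.

29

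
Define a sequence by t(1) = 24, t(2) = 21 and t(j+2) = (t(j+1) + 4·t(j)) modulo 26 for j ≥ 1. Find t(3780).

9

Computing terms: t(1) = 24, t(2) = 21, t(3) = 13, t(4) = 19, t(5) = 19, t(6) = 17, t(7) = 15, t(8) = 5, t(9) = 13, t(10) = 7, t(11) = 7, t(12) = 9, t(13) = 11, t(14) = 21, t(15) = 13.
Since (t(14), t(15)) = (t(2), t(3)) = (21, 13) (two consecutive terms determine the rest), the sequence is eventually periodic: after a pre-period of length 1 it cycles with period 12.
For j ≥ 2, t(j) depends only on (j - 2) mod 12. (3780 - 2) mod 12 = 10, so t(3780) = t(12) = 9.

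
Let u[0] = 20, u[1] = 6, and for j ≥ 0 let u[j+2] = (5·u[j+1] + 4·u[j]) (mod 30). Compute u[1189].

Listing terms: u[0] = 20; u[1] = 6; u[2] = 20; u[3] = 4; u[4] = 10; u[5] = 6; u[6] = 10; u[7] = 14; u[8] = 20; u[9] = 6.
Since (u[8], u[9]) = (u[0], u[1]) = (20, 6) (two consecutive terms determine the rest), the sequence is periodic with period 8.
So u[1189] = u[0 + ((1189-0) mod 8)] = u[5] = 6.

6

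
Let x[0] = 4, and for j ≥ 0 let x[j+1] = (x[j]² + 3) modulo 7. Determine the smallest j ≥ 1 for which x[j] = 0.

2

Listing terms: x[0] = 4; x[1] = 5; x[2] = 0; x[3] = 3; x[4] = 5.
Since x[4] = x[1] = 5, the sequence is eventually periodic: after a pre-period of length 1 it cycles with period 3.
The value 0 first appears (with j ≥ 1) at x[2].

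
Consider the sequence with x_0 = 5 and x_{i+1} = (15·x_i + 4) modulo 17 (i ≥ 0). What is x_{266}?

Listing terms: x_0 = 5,  x_1 = 11,  x_2 = 16,  x_3 = 6,  x_4 = 9,  x_5 = 3,  x_6 = 15,  x_7 = 8,  x_8 = 5.
The sequence repeats with period 8.
(266 - 0) mod 8 = 2, so x_{266} = x_2 = 16.

16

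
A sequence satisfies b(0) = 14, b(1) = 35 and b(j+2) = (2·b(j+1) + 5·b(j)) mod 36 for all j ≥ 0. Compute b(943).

Computing terms: b(0) = 14; b(1) = 35; b(2) = 32; b(3) = 23; b(4) = 26; b(5) = 23; b(6) = 32; b(7) = 35; b(8) = 14; b(9) = 23; b(10) = 8; b(11) = 23; b(12) = 14; b(13) = 35.
Since (b(12), b(13)) = (b(0), b(1)) = (14, 35) (two consecutive terms determine the rest), the sequence is periodic with period 12.
(943 - 0) mod 12 = 7, so b(943) = b(7) = 35.

35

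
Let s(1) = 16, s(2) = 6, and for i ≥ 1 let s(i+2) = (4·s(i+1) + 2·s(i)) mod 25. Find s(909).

21

Computing terms: s(1) = 16; s(2) = 6; s(3) = 6; s(4) = 11; s(5) = 6; s(6) = 21; s(7) = 21; s(8) = 1; s(9) = 21; s(10) = 11; s(11) = 11; s(12) = 16; s(13) = 11; s(14) = 1; s(15) = 1; s(16) = 6; s(17) = 1; s(18) = 16; s(19) = 16; s(20) = 21; s(21) = 16; s(22) = 6.
Since (s(21), s(22)) = (s(1), s(2)) = (16, 6) (two consecutive terms determine the rest), the sequence is periodic with period 20.
So s(909) = s(1 + ((909-1) mod 20)) = s(9) = 21.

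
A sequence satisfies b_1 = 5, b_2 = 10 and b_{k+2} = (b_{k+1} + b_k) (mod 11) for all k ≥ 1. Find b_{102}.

b_1 = 5, b_2 = 10, b_3 = 4, b_4 = 3, b_5 = 7, b_6 = 10, b_7 = 6, b_8 = 5, b_9 = 0, b_{10} = 5, b_{11} = 5, b_{12} = 10.
Since (b_{11}, b_{12}) = (b_1, b_2) = (5, 10) (two consecutive terms determine the rest), the sequence is periodic with period 10.
(102 - 1) mod 10 = 1, so b_{102} = b_2 = 10.

10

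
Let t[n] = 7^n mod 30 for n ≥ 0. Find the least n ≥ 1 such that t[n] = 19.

We have t[0] = 1, t[1] = 7, t[2] = 19, t[3] = 13, t[4] = 1.
The sequence repeats with period 4.
The value 19 first appears (with n ≥ 1) at t[2].

2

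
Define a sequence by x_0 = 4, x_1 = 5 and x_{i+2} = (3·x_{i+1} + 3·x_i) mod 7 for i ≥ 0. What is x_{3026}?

Listing terms: x_0 = 4, x_1 = 5, x_2 = 6, x_3 = 5, x_4 = 5, x_5 = 2, x_6 = 0, x_7 = 6, x_8 = 4, x_9 = 2, x_{10} = 4, x_{11} = 4, x_{12} = 3, x_{13} = 0, x_{14} = 2, x_{15} = 6, x_{16} = 3, x_{17} = 6, x_{18} = 6, x_{19} = 1, x_{20} = 0, x_{21} = 3, x_{22} = 2, x_{23} = 1, x_{24} = 2, x_{25} = 2, x_{26} = 5, x_{27} = 0, x_{28} = 1, x_{29} = 3, x_{30} = 5, x_{31} = 3, x_{32} = 3, x_{33} = 4, x_{34} = 0, x_{35} = 5, x_{36} = 1, x_{37} = 4, x_{38} = 1, x_{39} = 1, x_{40} = 6, x_{41} = 0, x_{42} = 4, x_{43} = 5.
Since (x_{42}, x_{43}) = (x_0, x_1) = (4, 5) (two consecutive terms determine the rest), the sequence is periodic with period 42.
(3026 - 0) mod 42 = 2, so x_{3026} = x_2 = 6.

6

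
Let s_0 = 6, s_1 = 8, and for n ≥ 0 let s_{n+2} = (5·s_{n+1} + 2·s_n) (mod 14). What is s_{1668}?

Listing terms: s_0 = 6, s_1 = 8, s_2 = 10, s_3 = 10, s_4 = 0, s_5 = 6, s_6 = 2, s_7 = 8, s_8 = 2, s_9 = 12, s_{10} = 8, s_{11} = 8, s_{12} = 0, s_{13} = 2, s_{14} = 10, s_{15} = 12, s_{16} = 10, s_{17} = 4, s_{18} = 12, s_{19} = 12, s_{20} = 0, s_{21} = 10, s_{22} = 8, s_{23} = 4, s_{24} = 8, s_{25} = 6, s_{26} = 4, s_{27} = 4, s_{28} = 0, s_{29} = 8, s_{30} = 12, s_{31} = 6, s_{32} = 12, s_{33} = 2, s_{34} = 6, s_{35} = 6, s_{36} = 0, s_{37} = 12, s_{38} = 4, s_{39} = 2, s_{40} = 4, s_{41} = 10, s_{42} = 2, s_{43} = 2, s_{44} = 0, s_{45} = 4, s_{46} = 6, s_{47} = 10, s_{48} = 6, s_{49} = 8.
Since (s_{48}, s_{49}) = (s_0, s_1) = (6, 8) (two consecutive terms determine the rest), the sequence is periodic with period 48.
(1668 - 0) mod 48 = 36, so s_{1668} = s_{36} = 0.

0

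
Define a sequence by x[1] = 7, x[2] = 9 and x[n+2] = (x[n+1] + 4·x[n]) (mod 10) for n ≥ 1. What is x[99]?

x[1] = 7, x[2] = 9, x[3] = 7, x[4] = 3, x[5] = 1, x[6] = 3, x[7] = 7, x[8] = 9.
Since (x[7], x[8]) = (x[1], x[2]) = (7, 9) (two consecutive terms determine the rest), the sequence is periodic with period 6.
(99 - 1) mod 6 = 2, so x[99] = x[3] = 7.

7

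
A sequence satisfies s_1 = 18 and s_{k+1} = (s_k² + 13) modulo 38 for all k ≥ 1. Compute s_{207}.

14

We have s_1 = 18; s_2 = 33; s_3 = 0; s_4 = 13; s_5 = 30; s_6 = 1; s_7 = 14; s_8 = 19; s_9 = 32; s_{10} = 11; s_{11} = 20; s_{12} = 33.
Since s_{12} = s_2 = 33, the sequence is eventually periodic: after a pre-period of length 1 it cycles with period 10.
For k ≥ 2, s_k depends only on (k - 2) mod 10. (207 - 2) mod 10 = 5, so s_{207} = s_7 = 14.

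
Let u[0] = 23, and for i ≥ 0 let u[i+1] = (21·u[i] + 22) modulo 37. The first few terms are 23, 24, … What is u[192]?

15

u[0] = 23, u[1] = 24, u[2] = 8, u[3] = 5, u[4] = 16, u[5] = 25, u[6] = 29, u[7] = 2, u[8] = 27, u[9] = 34, u[10] = 33, u[11] = 12, u[12] = 15, u[13] = 4, u[14] = 32, u[15] = 28, u[16] = 18, u[17] = 30, u[18] = 23.
Since u[18] = u[0] = 23, the sequence is periodic with period 18.
(192 - 0) mod 18 = 12, so u[192] = u[12] = 15.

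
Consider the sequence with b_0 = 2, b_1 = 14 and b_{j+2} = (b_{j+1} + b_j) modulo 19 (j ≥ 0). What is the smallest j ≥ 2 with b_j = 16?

2

Listing terms: b_0 = 2,  b_1 = 14,  b_2 = 16,  b_3 = 11,  b_4 = 8,  b_5 = 0,  b_6 = 8,  b_7 = 8,  b_8 = 16,  b_9 = 5,  b_{10} = 2,  b_{11} = 7,  b_{12} = 9,  b_{13} = 16,  b_{14} = 6,  b_{15} = 3,  b_{16} = 9,  b_{17} = 12,  b_{18} = 2,  b_{19} = 14.
Since (b_{18}, b_{19}) = (b_0, b_1) = (2, 14) (two consecutive terms determine the rest), the sequence is periodic with period 18.
The value 16 first appears (with j ≥ 2) at b_2.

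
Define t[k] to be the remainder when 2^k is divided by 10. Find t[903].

8

t[1] = 2; t[2] = 4; t[3] = 8; t[4] = 6; t[5] = 2.
The sequence repeats with period 4.
(903 - 1) mod 4 = 2, so t[903] = t[3] = 8.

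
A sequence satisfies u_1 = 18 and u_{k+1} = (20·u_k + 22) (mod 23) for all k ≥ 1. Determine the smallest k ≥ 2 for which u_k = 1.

18

Computing terms: u_1 = 18,  u_2 = 14,  u_3 = 3,  u_4 = 13,  u_5 = 6,  u_6 = 4,  u_7 = 10,  u_8 = 15,  u_9 = 0,  u_{10} = 22,  u_{11} = 2,  u_{12} = 16,  u_{13} = 20,  u_{14} = 8,  u_{15} = 21,  u_{16} = 5,  u_{17} = 7,  u_{18} = 1,  u_{19} = 19,  u_{20} = 11,  u_{21} = 12,  u_{22} = 9,  u_{23} = 18.
The sequence repeats with period 22.
The value 1 first appears (with k ≥ 2) at u_{18}.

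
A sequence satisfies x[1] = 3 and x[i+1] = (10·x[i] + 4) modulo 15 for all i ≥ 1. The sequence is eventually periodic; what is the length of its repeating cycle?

Computing terms: x[1] = 3, x[2] = 4, x[3] = 14, x[4] = 9, x[5] = 4.
Since x[5] = x[2] = 4, the sequence is eventually periodic: after a pre-period of length 1 it cycles with period 3.

3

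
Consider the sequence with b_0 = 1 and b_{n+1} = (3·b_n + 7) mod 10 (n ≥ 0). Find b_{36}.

1

Computing terms: b_0 = 1; b_1 = 0; b_2 = 7; b_3 = 8; b_4 = 1.
The sequence repeats with period 4.
So b_{36} = b_{0 + ((36-0) mod 4)} = b_0 = 1.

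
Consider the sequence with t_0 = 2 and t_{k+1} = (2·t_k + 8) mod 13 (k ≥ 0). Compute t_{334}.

Listing terms: t_0 = 2, t_1 = 12, t_2 = 6, t_3 = 7, t_4 = 9, t_5 = 0, t_6 = 8, t_7 = 11, t_8 = 4, t_9 = 3, t_{10} = 1, t_{11} = 10, t_{12} = 2.
The sequence repeats with period 12.
(334 - 0) mod 12 = 10, so t_{334} = t_{10} = 1.

1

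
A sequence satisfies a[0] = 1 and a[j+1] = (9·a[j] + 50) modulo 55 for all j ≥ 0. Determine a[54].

Listing terms: a[0] = 1,  a[1] = 4,  a[2] = 31,  a[3] = 54,  a[4] = 41,  a[5] = 34,  a[6] = 26,  a[7] = 9,  a[8] = 21,  a[9] = 19,  a[10] = 1.
The sequence repeats with period 10.
So a[54] = a[0 + ((54-0) mod 10)] = a[4] = 41.

41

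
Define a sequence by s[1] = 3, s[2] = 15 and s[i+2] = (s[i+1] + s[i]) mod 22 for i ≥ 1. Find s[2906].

7

s[1] = 3,  s[2] = 15,  s[3] = 18,  s[4] = 11,  s[5] = 7,  s[6] = 18,  s[7] = 3,  s[8] = 21,  s[9] = 2,  s[10] = 1,  s[11] = 3,  s[12] = 4,  s[13] = 7,  s[14] = 11,  s[15] = 18,  s[16] = 7,  s[17] = 3,  s[18] = 10,  s[19] = 13,  s[20] = 1,  s[21] = 14,  s[22] = 15,  s[23] = 7,  s[24] = 0,  s[25] = 7,  s[26] = 7,  s[27] = 14,  s[28] = 21,  s[29] = 13,  s[30] = 12,  s[31] = 3,  s[32] = 15.
The sequence repeats with period 30.
(2906 - 1) mod 30 = 25, so s[2906] = s[26] = 7.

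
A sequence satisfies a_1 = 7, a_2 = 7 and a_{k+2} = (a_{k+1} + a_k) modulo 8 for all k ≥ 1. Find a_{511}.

3

Computing terms: a_1 = 7, a_2 = 7, a_3 = 6, a_4 = 5, a_5 = 3, a_6 = 0, a_7 = 3, a_8 = 3, a_9 = 6, a_{10} = 1, a_{11} = 7, a_{12} = 0, a_{13} = 7, a_{14} = 7.
The sequence repeats with period 12.
(511 - 1) mod 12 = 6, so a_{511} = a_7 = 3.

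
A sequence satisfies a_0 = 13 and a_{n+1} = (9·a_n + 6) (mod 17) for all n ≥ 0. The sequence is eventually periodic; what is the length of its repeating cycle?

8

a_0 = 13; a_1 = 4; a_2 = 8; a_3 = 10; a_4 = 11; a_5 = 3; a_6 = 16; a_7 = 14; a_8 = 13.
The sequence repeats with period 8.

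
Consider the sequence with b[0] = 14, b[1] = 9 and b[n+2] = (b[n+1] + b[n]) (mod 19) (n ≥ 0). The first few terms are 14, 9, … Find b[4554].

Listing terms: b[0] = 14,  b[1] = 9,  b[2] = 4,  b[3] = 13,  b[4] = 17,  b[5] = 11,  b[6] = 9,  b[7] = 1,  b[8] = 10,  b[9] = 11,  b[10] = 2,  b[11] = 13,  b[12] = 15,  b[13] = 9,  b[14] = 5,  b[15] = 14,  b[16] = 0,  b[17] = 14,  b[18] = 14,  b[19] = 9.
The sequence repeats with period 18.
So b[4554] = b[0 + ((4554-0) mod 18)] = b[0] = 14.

14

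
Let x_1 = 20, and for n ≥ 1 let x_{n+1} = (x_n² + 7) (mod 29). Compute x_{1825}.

We have x_1 = 20, x_2 = 1, x_3 = 8, x_4 = 13, x_5 = 2, x_6 = 11, x_7 = 12, x_8 = 6, x_9 = 14, x_{10} = 0, x_{11} = 7, x_{12} = 27, x_{13} = 11.
Since x_{13} = x_6 = 11, the sequence is eventually periodic: after a pre-period of length 5 it cycles with period 7.
For n ≥ 6, x_n depends only on (n - 6) mod 7. (1825 - 6) mod 7 = 6, so x_{1825} = x_{12} = 27.

27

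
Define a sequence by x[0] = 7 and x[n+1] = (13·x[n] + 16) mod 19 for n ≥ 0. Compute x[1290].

0

x[0] = 7; x[1] = 12; x[2] = 1; x[3] = 10; x[4] = 13; x[5] = 14; x[6] = 8; x[7] = 6; x[8] = 18; x[9] = 3; x[10] = 17; x[11] = 9; x[12] = 0; x[13] = 16; x[14] = 15; x[15] = 2; x[16] = 4; x[17] = 11; x[18] = 7.
Since x[18] = x[0] = 7, the sequence is periodic with period 18.
So x[1290] = x[0 + ((1290-0) mod 18)] = x[12] = 0.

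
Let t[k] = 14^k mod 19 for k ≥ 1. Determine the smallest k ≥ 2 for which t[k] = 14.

We have t[1] = 14, t[2] = 6, t[3] = 8, t[4] = 17, t[5] = 10, t[6] = 7, t[7] = 3, t[8] = 4, t[9] = 18, t[10] = 5, t[11] = 13, t[12] = 11, t[13] = 2, t[14] = 9, t[15] = 12, t[16] = 16, t[17] = 15, t[18] = 1, t[19] = 14.
The sequence repeats with period 18.
The value 14 next appears (with k ≥ 2) at t[19].

19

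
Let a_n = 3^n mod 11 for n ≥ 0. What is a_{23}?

Listing terms: a_0 = 1, a_1 = 3, a_2 = 9, a_3 = 5, a_4 = 4, a_5 = 1.
The sequence repeats with period 5.
So a_{23} = a_{0 + ((23-0) mod 5)} = a_3 = 5.

5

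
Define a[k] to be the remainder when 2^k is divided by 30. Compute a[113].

2

We have a[0] = 1,  a[1] = 2,  a[2] = 4,  a[3] = 8,  a[4] = 16,  a[5] = 2.
Since a[5] = a[1] = 2, the sequence is eventually periodic: after a pre-period of length 1 it cycles with period 4.
For k ≥ 1, a[k] depends only on (k - 1) mod 4. (113 - 1) mod 4 = 0, so a[113] = a[1] = 2.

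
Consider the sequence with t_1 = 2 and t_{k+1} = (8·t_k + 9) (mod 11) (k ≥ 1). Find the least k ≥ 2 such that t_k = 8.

6

We have t_1 = 2, t_2 = 3, t_3 = 0, t_4 = 9, t_5 = 4, t_6 = 8, t_7 = 7, t_8 = 10, t_9 = 1, t_{10} = 6, t_{11} = 2.
Since t_{11} = t_1 = 2, the sequence is periodic with period 10.
The value 8 first appears (with k ≥ 2) at t_6.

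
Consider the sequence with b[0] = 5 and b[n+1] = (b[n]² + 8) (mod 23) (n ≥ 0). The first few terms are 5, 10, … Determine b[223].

b[0] = 5,  b[1] = 10,  b[2] = 16,  b[3] = 11,  b[4] = 14,  b[5] = 20,  b[6] = 17,  b[7] = 21,  b[8] = 12,  b[9] = 14.
Since b[9] = b[4] = 14, the sequence is eventually periodic: after a pre-period of length 4 it cycles with period 5.
For n ≥ 4, b[n] depends only on (n - 4) mod 5. (223 - 4) mod 5 = 4, so b[223] = b[8] = 12.

12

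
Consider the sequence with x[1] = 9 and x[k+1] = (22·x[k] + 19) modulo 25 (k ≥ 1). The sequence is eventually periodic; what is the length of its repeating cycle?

20

x[1] = 9; x[2] = 17; x[3] = 18; x[4] = 15; x[5] = 24; x[6] = 22; x[7] = 3; x[8] = 10; x[9] = 14; x[10] = 2; x[11] = 13; x[12] = 5; x[13] = 4; x[14] = 7; x[15] = 23; x[16] = 0; x[17] = 19; x[18] = 12; x[19] = 8; x[20] = 20; x[21] = 9.
Since x[21] = x[1] = 9, the sequence is periodic with period 20.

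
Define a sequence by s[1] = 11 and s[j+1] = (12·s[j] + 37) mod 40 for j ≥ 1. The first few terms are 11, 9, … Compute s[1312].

Listing terms: s[1] = 11; s[2] = 9; s[3] = 25; s[4] = 17; s[5] = 1; s[6] = 9.
Since s[6] = s[2] = 9, the sequence is eventually periodic: after a pre-period of length 1 it cycles with period 4.
For j ≥ 2, s[j] depends only on (j - 2) mod 4. (1312 - 2) mod 4 = 2, so s[1312] = s[4] = 17.

17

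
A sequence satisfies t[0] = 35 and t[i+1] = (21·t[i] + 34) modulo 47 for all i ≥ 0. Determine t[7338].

17

Computing terms: t[0] = 35; t[1] = 17; t[2] = 15; t[3] = 20; t[4] = 31; t[5] = 27; t[6] = 37; t[7] = 12; t[8] = 4; t[9] = 24; t[10] = 21; t[11] = 5; t[12] = 45; t[13] = 39; t[14] = 7; t[15] = 40; t[16] = 28; t[17] = 11; t[18] = 30; t[19] = 6; t[20] = 19; t[21] = 10; t[22] = 9; t[23] = 35.
The sequence repeats with period 23.
So t[7338] = t[0 + ((7338-0) mod 23)] = t[1] = 17.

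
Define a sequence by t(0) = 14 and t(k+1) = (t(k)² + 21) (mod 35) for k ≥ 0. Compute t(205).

t(0) = 14,  t(1) = 7,  t(2) = 0,  t(3) = 21,  t(4) = 7.
Since t(4) = t(1) = 7, the sequence is eventually periodic: after a pre-period of length 1 it cycles with period 3.
For k ≥ 1, t(k) depends only on (k - 1) mod 3. (205 - 1) mod 3 = 0, so t(205) = t(1) = 7.

7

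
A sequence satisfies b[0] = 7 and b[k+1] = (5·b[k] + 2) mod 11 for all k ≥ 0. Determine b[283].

Computing terms: b[0] = 7, b[1] = 4, b[2] = 0, b[3] = 2, b[4] = 1, b[5] = 7.
The sequence repeats with period 5.
(283 - 0) mod 5 = 3, so b[283] = b[3] = 2.

2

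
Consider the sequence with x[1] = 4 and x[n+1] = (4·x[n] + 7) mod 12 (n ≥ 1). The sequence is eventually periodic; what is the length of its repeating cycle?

Listing terms: x[1] = 4, x[2] = 11, x[3] = 3, x[4] = 7, x[5] = 11.
Since x[5] = x[2] = 11, the sequence is eventually periodic: after a pre-period of length 1 it cycles with period 3.

3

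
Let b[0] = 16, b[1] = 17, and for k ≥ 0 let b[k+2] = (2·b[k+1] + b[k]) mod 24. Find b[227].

We have b[0] = 16, b[1] = 17, b[2] = 2, b[3] = 21, b[4] = 20, b[5] = 13, b[6] = 22, b[7] = 9, b[8] = 16, b[9] = 17.
Since (b[8], b[9]) = (b[0], b[1]) = (16, 17) (two consecutive terms determine the rest), the sequence is periodic with period 8.
(227 - 0) mod 8 = 3, so b[227] = b[3] = 21.

21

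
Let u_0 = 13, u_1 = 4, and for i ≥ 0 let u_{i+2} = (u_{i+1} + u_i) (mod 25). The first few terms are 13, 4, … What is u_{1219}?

We have u_0 = 13; u_1 = 4; u_2 = 17; u_3 = 21; u_4 = 13; u_5 = 9; u_6 = 22; u_7 = 6; u_8 = 3; u_9 = 9; u_{10} = 12; u_{11} = 21; u_{12} = 8; u_{13} = 4; u_{14} = 12; u_{15} = 16; u_{16} = 3; u_{17} = 19; u_{18} = 22; u_{19} = 16; u_{20} = 13; u_{21} = 4.
Since (u_{20}, u_{21}) = (u_0, u_1) = (13, 4) (two consecutive terms determine the rest), the sequence is periodic with period 20.
So u_{1219} = u_{0 + ((1219-0) mod 20)} = u_{19} = 16.

16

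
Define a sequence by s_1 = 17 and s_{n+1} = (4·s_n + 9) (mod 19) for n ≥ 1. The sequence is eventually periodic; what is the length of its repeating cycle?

9

Listing terms: s_1 = 17, s_2 = 1, s_3 = 13, s_4 = 4, s_5 = 6, s_6 = 14, s_7 = 8, s_8 = 3, s_9 = 2, s_{10} = 17.
Since s_{10} = s_1 = 17, the sequence is periodic with period 9.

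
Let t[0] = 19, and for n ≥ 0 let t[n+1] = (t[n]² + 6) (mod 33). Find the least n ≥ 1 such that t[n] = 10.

Listing terms: t[0] = 19; t[1] = 4; t[2] = 22; t[3] = 28; t[4] = 31; t[5] = 10; t[6] = 7; t[7] = 22.
Since t[7] = t[2] = 22, the sequence is eventually periodic: after a pre-period of length 2 it cycles with period 5.
The value 10 first appears (with n ≥ 1) at t[5].

5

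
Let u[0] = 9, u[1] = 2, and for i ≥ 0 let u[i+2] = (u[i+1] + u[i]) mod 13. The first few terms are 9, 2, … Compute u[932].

We have u[0] = 9; u[1] = 2; u[2] = 11; u[3] = 0; u[4] = 11; u[5] = 11; u[6] = 9; u[7] = 7; u[8] = 3; u[9] = 10; u[10] = 0; u[11] = 10; u[12] = 10; u[13] = 7; u[14] = 4; u[15] = 11; u[16] = 2; u[17] = 0; u[18] = 2; u[19] = 2; u[20] = 4; u[21] = 6; u[22] = 10; u[23] = 3; u[24] = 0; u[25] = 3; u[26] = 3; u[27] = 6; u[28] = 9; u[29] = 2.
The sequence repeats with period 28.
So u[932] = u[0 + ((932-0) mod 28)] = u[8] = 3.

3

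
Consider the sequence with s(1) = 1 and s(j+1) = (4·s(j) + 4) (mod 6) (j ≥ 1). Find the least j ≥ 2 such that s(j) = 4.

We have s(1) = 1,  s(2) = 2,  s(3) = 0,  s(4) = 4,  s(5) = 2.
Since s(5) = s(2) = 2, the sequence is eventually periodic: after a pre-period of length 1 it cycles with period 3.
The value 4 first appears (with j ≥ 2) at s(4).

4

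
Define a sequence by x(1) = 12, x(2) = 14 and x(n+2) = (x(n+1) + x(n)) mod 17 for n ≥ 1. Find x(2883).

x(1) = 12, x(2) = 14, x(3) = 9, x(4) = 6, x(5) = 15, x(6) = 4, x(7) = 2, x(8) = 6, x(9) = 8, x(10) = 14, x(11) = 5, x(12) = 2, x(13) = 7, x(14) = 9, x(15) = 16, x(16) = 8, x(17) = 7, x(18) = 15, x(19) = 5, x(20) = 3, x(21) = 8, x(22) = 11, x(23) = 2, x(24) = 13, x(25) = 15, x(26) = 11, x(27) = 9, x(28) = 3, x(29) = 12, x(30) = 15, x(31) = 10, x(32) = 8, x(33) = 1, x(34) = 9, x(35) = 10, x(36) = 2, x(37) = 12, x(38) = 14.
The sequence repeats with period 36.
(2883 - 1) mod 36 = 2, so x(2883) = x(3) = 9.

9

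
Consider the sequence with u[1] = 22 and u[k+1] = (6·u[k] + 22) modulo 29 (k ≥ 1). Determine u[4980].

Computing terms: u[1] = 22, u[2] = 9, u[3] = 18, u[4] = 14, u[5] = 19, u[6] = 20, u[7] = 26, u[8] = 4, u[9] = 17, u[10] = 8, u[11] = 12, u[12] = 7, u[13] = 6, u[14] = 0, u[15] = 22.
The sequence repeats with period 14.
So u[4980] = u[1 + ((4980-1) mod 14)] = u[10] = 8.

8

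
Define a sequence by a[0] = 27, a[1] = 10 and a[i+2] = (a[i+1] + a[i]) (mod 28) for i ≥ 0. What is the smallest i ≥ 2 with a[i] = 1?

Listing terms: a[0] = 27,  a[1] = 10,  a[2] = 9,  a[3] = 19,  a[4] = 0,  a[5] = 19,  a[6] = 19,  a[7] = 10,  a[8] = 1,  a[9] = 11,  a[10] = 12,  a[11] = 23,  a[12] = 7,  a[13] = 2,  a[14] = 9,  a[15] = 11,  a[16] = 20,  a[17] = 3,  a[18] = 23,  a[19] = 26,  a[20] = 21,  a[21] = 19,  a[22] = 12,  a[23] = 3,  a[24] = 15,  a[25] = 18,  a[26] = 5,  a[27] = 23,  a[28] = 0,  a[29] = 23,  a[30] = 23,  a[31] = 18,  a[32] = 13,  a[33] = 3,  a[34] = 16,  a[35] = 19,  a[36] = 7,  a[37] = 26,  a[38] = 5,  a[39] = 3,  a[40] = 8,  a[41] = 11,  a[42] = 19,  a[43] = 2,  a[44] = 21,  a[45] = 23,  a[46] = 16,  a[47] = 11,  a[48] = 27,  a[49] = 10.
Since (a[48], a[49]) = (a[0], a[1]) = (27, 10) (two consecutive terms determine the rest), the sequence is periodic with period 48.
The value 1 first appears (with i ≥ 2) at a[8].

8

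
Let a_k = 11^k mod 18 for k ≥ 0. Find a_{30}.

1

We have a_0 = 1, a_1 = 11, a_2 = 13, a_3 = 17, a_4 = 7, a_5 = 5, a_6 = 1.
The sequence repeats with period 6.
(30 - 0) mod 6 = 0, so a_{30} = a_0 = 1.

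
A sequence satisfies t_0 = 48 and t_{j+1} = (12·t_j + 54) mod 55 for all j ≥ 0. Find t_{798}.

We have t_0 = 48,  t_1 = 25,  t_2 = 24,  t_3 = 12,  t_4 = 33,  t_5 = 10,  t_6 = 9,  t_7 = 52,  t_8 = 18,  t_9 = 50,  t_{10} = 49,  t_{11} = 37,  t_{12} = 3,  t_{13} = 35,  t_{14} = 34,  t_{15} = 22,  t_{16} = 43,  t_{17} = 20,  t_{18} = 19,  t_{19} = 7,  t_{20} = 28,  t_{21} = 5,  t_{22} = 4,  t_{23} = 47,  t_{24} = 13,  t_{25} = 45,  t_{26} = 44,  t_{27} = 32,  t_{28} = 53,  t_{29} = 30,  t_{30} = 29,  t_{31} = 17,  t_{32} = 38,  t_{33} = 15,  t_{34} = 14,  t_{35} = 2,  t_{36} = 23,  t_{37} = 0,  t_{38} = 54,  t_{39} = 42,  t_{40} = 8,  t_{41} = 40,  t_{42} = 39,  t_{43} = 27,  t_{44} = 48.
The sequence repeats with period 44.
So t_{798} = t_{0 + ((798-0) mod 44)} = t_6 = 9.

9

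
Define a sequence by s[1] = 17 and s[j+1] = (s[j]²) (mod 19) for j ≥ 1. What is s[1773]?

Listing terms: s[1] = 17, s[2] = 4, s[3] = 16, s[4] = 9, s[5] = 5, s[6] = 6, s[7] = 17.
Since s[7] = s[1] = 17, the sequence is periodic with period 6.
So s[1773] = s[1 + ((1773-1) mod 6)] = s[3] = 16.

16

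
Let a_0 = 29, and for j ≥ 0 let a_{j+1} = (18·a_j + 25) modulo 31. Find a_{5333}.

24

We have a_0 = 29; a_1 = 20; a_2 = 13; a_3 = 11; a_4 = 6; a_5 = 9; a_6 = 1; a_7 = 12; a_8 = 24; a_9 = 23; a_{10} = 5; a_{11} = 22; a_{12} = 18; a_{13} = 8; a_{14} = 14; a_{15} = 29.
The sequence repeats with period 15.
So a_{5333} = a_{0 + ((5333-0) mod 15)} = a_8 = 24.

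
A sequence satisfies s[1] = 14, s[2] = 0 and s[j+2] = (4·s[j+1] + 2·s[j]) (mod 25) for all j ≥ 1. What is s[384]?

Computing terms: s[1] = 14; s[2] = 0; s[3] = 3; s[4] = 12; s[5] = 4; s[6] = 15; s[7] = 18; s[8] = 2; s[9] = 19; s[10] = 5; s[11] = 8; s[12] = 17; s[13] = 9; s[14] = 20; s[15] = 23; s[16] = 7; s[17] = 24; s[18] = 10; s[19] = 13; s[20] = 22; s[21] = 14; s[22] = 0.
The sequence repeats with period 20.
(384 - 1) mod 20 = 3, so s[384] = s[4] = 12.

12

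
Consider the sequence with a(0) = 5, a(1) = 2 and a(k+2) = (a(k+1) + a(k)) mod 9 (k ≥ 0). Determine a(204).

We have a(0) = 5, a(1) = 2, a(2) = 7, a(3) = 0, a(4) = 7, a(5) = 7, a(6) = 5, a(7) = 3, a(8) = 8, a(9) = 2, a(10) = 1, a(11) = 3, a(12) = 4, a(13) = 7, a(14) = 2, a(15) = 0, a(16) = 2, a(17) = 2, a(18) = 4, a(19) = 6, a(20) = 1, a(21) = 7, a(22) = 8, a(23) = 6, a(24) = 5, a(25) = 2.
The sequence repeats with period 24.
So a(204) = a(0 + ((204-0) mod 24)) = a(12) = 4.

4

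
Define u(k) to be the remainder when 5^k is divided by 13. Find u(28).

Computing terms: u(1) = 5, u(2) = 12, u(3) = 8, u(4) = 1, u(5) = 5.
The sequence repeats with period 4.
So u(28) = u(1 + ((28-1) mod 4)) = u(4) = 1.

1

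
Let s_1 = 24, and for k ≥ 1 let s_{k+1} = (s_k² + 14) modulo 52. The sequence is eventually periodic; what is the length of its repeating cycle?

s_1 = 24,  s_2 = 18,  s_3 = 26,  s_4 = 14,  s_5 = 2,  s_6 = 18.
Since s_6 = s_2 = 18, the sequence is eventually periodic: after a pre-period of length 1 it cycles with period 4.

4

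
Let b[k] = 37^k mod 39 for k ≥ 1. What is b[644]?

22

Listing terms: b[1] = 37, b[2] = 4, b[3] = 31, b[4] = 16, b[5] = 7, b[6] = 25, b[7] = 28, b[8] = 22, b[9] = 34, b[10] = 10, b[11] = 19, b[12] = 1, b[13] = 37.
The sequence repeats with period 12.
So b[644] = b[1 + ((644-1) mod 12)] = b[8] = 22.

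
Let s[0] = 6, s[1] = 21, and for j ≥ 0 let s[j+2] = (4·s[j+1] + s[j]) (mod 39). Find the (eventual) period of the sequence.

28

s[0] = 6; s[1] = 21; s[2] = 12; s[3] = 30; s[4] = 15; s[5] = 12; s[6] = 24; s[7] = 30; s[8] = 27; s[9] = 21; s[10] = 33; s[11] = 36; s[12] = 21; s[13] = 3; s[14] = 33; s[15] = 18; s[16] = 27; s[17] = 9; s[18] = 24; s[19] = 27; s[20] = 15; s[21] = 9; s[22] = 12; s[23] = 18; s[24] = 6; s[25] = 3; s[26] = 18; s[27] = 36; s[28] = 6; s[29] = 21.
Since (s[28], s[29]) = (s[0], s[1]) = (6, 21) (two consecutive terms determine the rest), the sequence is periodic with period 28.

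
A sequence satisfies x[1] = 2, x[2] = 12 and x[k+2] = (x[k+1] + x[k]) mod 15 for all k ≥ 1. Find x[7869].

Listing terms: x[1] = 2,  x[2] = 12,  x[3] = 14,  x[4] = 11,  x[5] = 10,  x[6] = 6,  x[7] = 1,  x[8] = 7,  x[9] = 8,  x[10] = 0,  x[11] = 8,  x[12] = 8,  x[13] = 1,  x[14] = 9,  x[15] = 10,  x[16] = 4,  x[17] = 14,  x[18] = 3,  x[19] = 2,  x[20] = 5,  x[21] = 7,  x[22] = 12,  x[23] = 4,  x[24] = 1,  x[25] = 5,  x[26] = 6,  x[27] = 11,  x[28] = 2,  x[29] = 13,  x[30] = 0,  x[31] = 13,  x[32] = 13,  x[33] = 11,  x[34] = 9,  x[35] = 5,  x[36] = 14,  x[37] = 4,  x[38] = 3,  x[39] = 7,  x[40] = 10,  x[41] = 2,  x[42] = 12.
The sequence repeats with period 40.
So x[7869] = x[1 + ((7869-1) mod 40)] = x[29] = 13.

13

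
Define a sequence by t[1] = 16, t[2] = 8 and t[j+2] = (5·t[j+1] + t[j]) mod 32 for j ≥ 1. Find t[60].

24

We have t[1] = 16; t[2] = 8; t[3] = 24; t[4] = 0; t[5] = 24; t[6] = 24; t[7] = 16; t[8] = 8.
Since (t[7], t[8]) = (t[1], t[2]) = (16, 8) (two consecutive terms determine the rest), the sequence is periodic with period 6.
So t[60] = t[1 + ((60-1) mod 6)] = t[6] = 24.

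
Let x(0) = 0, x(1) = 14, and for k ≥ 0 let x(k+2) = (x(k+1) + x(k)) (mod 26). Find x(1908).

16

We have x(0) = 0; x(1) = 14; x(2) = 14; x(3) = 2; x(4) = 16; x(5) = 18; x(6) = 8; x(7) = 0; x(8) = 8; x(9) = 8; x(10) = 16; x(11) = 24; x(12) = 14; x(13) = 12; x(14) = 0; x(15) = 12; x(16) = 12; x(17) = 24; x(18) = 10; x(19) = 8; x(20) = 18; x(21) = 0; x(22) = 18; x(23) = 18; x(24) = 10; x(25) = 2; x(26) = 12; x(27) = 14; x(28) = 0; x(29) = 14.
Since (x(28), x(29)) = (x(0), x(1)) = (0, 14) (two consecutive terms determine the rest), the sequence is periodic with period 28.
(1908 - 0) mod 28 = 4, so x(1908) = x(4) = 16.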